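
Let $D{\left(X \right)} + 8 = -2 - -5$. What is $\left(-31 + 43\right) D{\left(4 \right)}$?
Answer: $-60$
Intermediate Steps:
$D{\left(X \right)} = -5$ ($D{\left(X \right)} = -8 - -3 = -8 + \left(-2 + 5\right) = -8 + 3 = -5$)
$\left(-31 + 43\right) D{\left(4 \right)} = \left(-31 + 43\right) \left(-5\right) = 12 \left(-5\right) = -60$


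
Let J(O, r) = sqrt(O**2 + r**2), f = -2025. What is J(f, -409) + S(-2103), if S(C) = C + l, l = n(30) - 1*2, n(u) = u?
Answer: -2075 + sqrt(4267906) ≈ -9.1089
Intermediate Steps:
l = 28 (l = 30 - 1*2 = 30 - 2 = 28)
S(C) = 28 + C (S(C) = C + 28 = 28 + C)
J(f, -409) + S(-2103) = sqrt((-2025)**2 + (-409)**2) + (28 - 2103) = sqrt(4100625 + 167281) - 2075 = sqrt(4267906) - 2075 = -2075 + sqrt(4267906)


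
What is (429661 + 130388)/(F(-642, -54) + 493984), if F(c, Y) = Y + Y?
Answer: 560049/493876 ≈ 1.1340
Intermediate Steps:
F(c, Y) = 2*Y
(429661 + 130388)/(F(-642, -54) + 493984) = (429661 + 130388)/(2*(-54) + 493984) = 560049/(-108 + 493984) = 560049/493876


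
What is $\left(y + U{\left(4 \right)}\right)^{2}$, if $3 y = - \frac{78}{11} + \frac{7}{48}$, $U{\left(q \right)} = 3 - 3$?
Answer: $\frac{13446889}{2509056} \approx 5.3593$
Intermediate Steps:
$U{\left(q \right)} = 0$ ($U{\left(q \right)} = 3 - 3 = 0$)
$y = - \frac{3667}{1584}$ ($y = \frac{- \frac{78}{11} + \frac{7}{48}}{3} = \frac{1}{3} \left(- \frac{3667}{528}\right) = - \frac{3667}{1584} \approx -2.315$)
$\left(y + U{\left(4 \right)}\right)^{2} = \left(- \frac{3667}{1584} + 0\right)^{2} = \left(- \frac{3667}{1584}\right)^{2} = \frac{13446889}{2509056}$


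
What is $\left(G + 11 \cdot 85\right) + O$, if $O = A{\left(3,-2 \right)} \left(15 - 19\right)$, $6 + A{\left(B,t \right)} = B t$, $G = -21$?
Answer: $962$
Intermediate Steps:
$A{\left(B,t \right)} = -6 + B t$
$O = 48$ ($O = \left(-6 + 3 \left(-2\right)\right) \left(15 - 19\right) = \left(-6 - 6\right) \left(-4\right) = \left(-12\right) \left(-4\right) = 48$)
$\left(G + 11 \cdot 85\right) + O = \left(-21 + 11 \cdot 85\right) + 48 = \left(-21 + 935\right) + 48 = 914 + 48 = 962$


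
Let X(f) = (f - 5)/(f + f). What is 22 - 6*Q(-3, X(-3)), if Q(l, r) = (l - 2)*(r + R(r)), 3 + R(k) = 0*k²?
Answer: -28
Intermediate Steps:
X(f) = (-5 + f)/(2*f) (X(f) = (-5 + f)/((2*f)) = (-5 + f)*(1/(2*f)) = (-5 + f)/(2*f))
R(k) = -3 (R(k) = -3 + 0*k² = -3 + 0 = -3)
Q(l, r) = (-3 + r)*(-2 + l) (Q(l, r) = (l - 2)*(r - 3) = (-2 + l)*(-3 + r) = (-3 + r)*(-2 + l))
22 - 6*Q(-3, X(-3)) = 22 - 6*(6 - 3*(-3) - (-5 - 3)/(-3) - 3*(-5 - 3)/(2*(-3))) = 22 - 6*(6 + 9 - (-1)*(-8)/3 - 3*(-1)*(-8)/(2*3)) = 22 - 6*(6 + 9 - 2*4/3 - 3*4/3) = 22 - 6*(6 + 9 - 8/3 - 4) = 22 - 6*25/3 = 22 - 50 = -28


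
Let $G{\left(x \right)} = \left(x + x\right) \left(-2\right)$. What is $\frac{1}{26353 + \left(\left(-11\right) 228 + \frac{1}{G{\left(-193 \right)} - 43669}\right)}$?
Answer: $\frac{42897}{1022878964} \approx 4.1938 \cdot 10^{-5}$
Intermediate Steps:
$G{\left(x \right)} = - 4 x$ ($G{\left(x \right)} = 2 x \left(-2\right) = - 4 x$)
$\frac{1}{26353 + \left(\left(-11\right) 228 + \frac{1}{G{\left(-193 \right)} - 43669}\right)} = \frac{1}{26353 + \left(\left(-11\right) 228 + \frac{1}{\left(-4\right) \left(-193\right) - 43669}\right)} = \frac{1}{26353 - \left(2508 - \frac{1}{772 - 43669}\right)} = \frac{1}{26353 - \left(2508 - \frac{1}{-42897}\right)} = \frac{1}{26353 - \frac{107585677}{42897}} = \frac{1}{\frac{1022878964}{42897}} = \frac{42897}{1022878964}$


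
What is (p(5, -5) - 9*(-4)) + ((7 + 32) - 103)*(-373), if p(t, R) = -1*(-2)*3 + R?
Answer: 23909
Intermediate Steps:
p(t, R) = 6 + R (p(t, R) = 2*3 + R = 6 + R)
(p(5, -5) - 9*(-4)) + ((7 + 32) - 103)*(-373) = ((6 - 5) - 9*(-4)) + ((7 + 32) - 103)*(-373) = (1 + 36) + (39 - 103)*(-373) = 37 - 64*(-373) = 37 + 23872 = 23909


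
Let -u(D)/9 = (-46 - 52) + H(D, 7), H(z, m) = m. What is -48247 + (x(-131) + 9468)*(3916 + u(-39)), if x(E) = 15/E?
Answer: 5866466998/131 ≈ 4.4782e+7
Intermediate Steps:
u(D) = 819 (u(D) = -9*((-46 - 52) + 7) = -9*(-98 + 7) = -9*(-91) = 819)
-48247 + (x(-131) + 9468)*(3916 + u(-39)) = -48247 + (15/(-131) + 9468)*(3916 + 819) = -48247 + (15*(-1/131) + 9468)*4735 = -48247 + (-15/131 + 9468)*4735 = -48247 + (1240293/131)*4735 = -48247 + 5872787355/131 = 5866466998/131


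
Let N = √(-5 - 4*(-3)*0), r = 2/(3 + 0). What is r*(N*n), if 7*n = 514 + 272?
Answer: 524*I*√5/7 ≈ 167.39*I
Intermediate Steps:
n = 786/7 (n = (514 + 272)/7 = (⅐)*786 = 786/7 ≈ 112.29)
r = ⅔ (r = 2/3 = 2*(⅓) = ⅔ ≈ 0.66667)
N = I*√5 (N = √(-5 + 12*0) = √(-5 + 0) = √(-5) = I*√5 ≈ 2.2361*I)
r*(N*n) = 2*((I*√5)*(786/7))/3 = 2*(786*I*√5/7)/3 = 524*I*√5/7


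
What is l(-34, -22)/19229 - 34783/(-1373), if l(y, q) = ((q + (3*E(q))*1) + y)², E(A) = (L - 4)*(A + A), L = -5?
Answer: 2428237459/26401417 ≈ 91.974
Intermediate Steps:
E(A) = -18*A (E(A) = (-5 - 4)*(A + A) = -18*A)
l(y, q) = (y - 53*q)² (l(y, q) = ((q + (3*(-18*q))*1) + y)² = ((q - 54*q*1) + y)² = ((q - 54*q) + y)² = (-53*q + y)² = (y - 53*q)²)
l(-34, -22)/19229 - 34783/(-1373) = (-1*(-34) + 53*(-22))²/19229 - 34783/(-1373) = (34 - 1166)²*(1/19229) - 34783*(-1/1373) = (-1132)²*(1/19229) + 34783/1373 = 1281424*(1/19229) + 34783/1373 = 1281424/19229 + 34783/1373 = 2428237459/26401417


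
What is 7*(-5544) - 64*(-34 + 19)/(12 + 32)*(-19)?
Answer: -431448/11 ≈ -39223.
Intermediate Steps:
7*(-5544) - 64*(-34 + 19)/(12 + 32)*(-19) = -38808 - (-960)/44*(-19) = -38808 - 64*(-15/44)*(-19) = -38808 + (240/11)*(-19) = -38808 - 4560/11 = -431448/11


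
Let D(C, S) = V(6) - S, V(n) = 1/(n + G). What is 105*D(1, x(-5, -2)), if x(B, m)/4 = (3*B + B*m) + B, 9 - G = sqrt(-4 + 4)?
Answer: 4207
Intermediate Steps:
G = 9 (G = 9 - sqrt(-4 + 4) = 9 - sqrt(0) = 9 - 1*0 = 9 + 0 = 9)
x(B, m) = 16*B + 4*B*m (x(B, m) = 4*((3*B + B*m) + B) = 4*(4*B + B*m) = 16*B + 4*B*m)
V(n) = 1/(9 + n) (V(n) = 1/(n + 9) = 1/(9 + n))
D(C, S) = 1/15 - S (D(C, S) = 1/(9 + 6) - S = 1/15 - S)
105*D(1, x(-5, -2)) = 105*(1/15 - 4*(-5)*(4 - 2)) = 105*(1/15 - 4*(-5)*2) = 105*(1/15 - 1*(-40)) = 105*(1/15 + 40) = 105*(601/15) = 4207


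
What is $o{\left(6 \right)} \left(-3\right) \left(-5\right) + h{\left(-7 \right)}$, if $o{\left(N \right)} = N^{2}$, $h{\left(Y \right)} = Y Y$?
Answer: $589$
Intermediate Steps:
$h{\left(Y \right)} = Y^{2}$
$o{\left(6 \right)} \left(-3\right) \left(-5\right) + h{\left(-7 \right)} = 6^{2} \left(-3\right) \left(-5\right) + \left(-7\right)^{2} = 36 \left(-3\right) \left(-5\right) + 49 = \left(-108\right) \left(-5\right) + 49 = 540 + 49 = 589$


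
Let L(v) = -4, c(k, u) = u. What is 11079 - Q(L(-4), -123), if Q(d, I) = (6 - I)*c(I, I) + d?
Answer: 26950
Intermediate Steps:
Q(d, I) = d + I*(6 - I) (Q(d, I) = (6 - I)*I + d = I*(6 - I) + d = d + I*(6 - I))
11079 - Q(L(-4), -123) = 11079 - (-4 - 1*(-123)² + 6*(-123)) = 11079 - (-4 - 1*15129 - 738) = 11079 - (-4 - 15129 - 738) = 11079 - 1*(-15871) = 11079 + 15871 = 26950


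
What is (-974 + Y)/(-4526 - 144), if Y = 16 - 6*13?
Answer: 518/2335 ≈ 0.22184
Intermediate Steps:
Y = -62 (Y = 16 - 78 = -62)
(-974 + Y)/(-4526 - 144) = (-974 - 62)/(-4526 - 144) = -1036/(-4670) = -1036*(-1/4670) = 518/2335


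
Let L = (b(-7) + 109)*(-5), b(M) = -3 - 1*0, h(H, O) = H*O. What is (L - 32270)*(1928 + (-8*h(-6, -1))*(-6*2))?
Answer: -82131200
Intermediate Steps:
b(M) = -3 (b(M) = -3 + 0 = -3)
L = -530 (L = (-3 + 109)*(-5) = 106*(-5) = -530)
(L - 32270)*(1928 + (-8*h(-6, -1))*(-6*2)) = (-530 - 32270)*(1928 + (-(-48)*(-1))*(-6*2)) = -32800*(1928 - 8*6*(-12)) = -32800*(1928 - 48*(-12)) = -32800*(1928 + 576) = -32800*2504 = -82131200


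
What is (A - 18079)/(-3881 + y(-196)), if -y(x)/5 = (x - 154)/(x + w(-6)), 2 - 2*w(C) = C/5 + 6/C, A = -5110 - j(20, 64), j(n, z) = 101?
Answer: 6451330/1077537 ≈ 5.9871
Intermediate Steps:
A = -5211 (A = -5110 - 1*101 = -5110 - 101 = -5211)
w(C) = 1 - 3/C - C/10 (w(C) = 1 - (C/5 + 6/C)/2 = 1 - (6/C + C/5)/2 = 1 + (-3/C - C/10) = 1 - 3/C - C/10)
y(x) = -5*(-154 + x)/(21/10 + x) (y(x) = -5*(x - 154)/(x + (1 - 3/(-6) - ⅒*(-6))) = -5*(-154 + x)/(x + (1 - 3*(-⅙) + ⅗)) = -5*(-154 + x)/(x + (1 + ½ + ⅗)) = -5*(-154 + x)/(x + 21/10) = -5*(-154 + x)/(21/10 + x))
(A - 18079)/(-3881 + y(-196)) = (-5211 - 18079)/(-3881 + 50*(154 - 1*(-196))/(21 + 10*(-196))) = -23290/(-3881 + 50*(154 + 196)/(21 - 1960)) = -23290/(-3881 + 50*350/(-1939)) = -23290/(-3881 + 50*(-1/1939)*350) = -23290/(-3881 - 2500/277) = -23290/(-1077537/277) = -23290*(-277/1077537) = 6451330/1077537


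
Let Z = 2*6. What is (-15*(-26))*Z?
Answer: 4680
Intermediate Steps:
Z = 12
(-15*(-26))*Z = -15*(-26)*12 = 390*12 = 4680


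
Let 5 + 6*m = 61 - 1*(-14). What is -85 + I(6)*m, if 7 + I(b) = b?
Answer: -290/3 ≈ -96.667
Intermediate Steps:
I(b) = -7 + b
m = 35/3 (m = -⅚ + (61 - 1*(-14))/6 = -⅚ + (61 + 14)/6 = -⅚ + (⅙)*75 = -⅚ + 25/2 = 35/3 ≈ 11.667)
-85 + I(6)*m = -85 + (-7 + 6)*(35/3) = -85 - 1*35/3 = -85 - 35/3 = -290/3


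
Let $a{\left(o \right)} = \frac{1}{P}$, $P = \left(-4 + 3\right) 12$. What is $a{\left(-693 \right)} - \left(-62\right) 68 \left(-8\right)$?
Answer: $- \frac{404737}{12} \approx -33728.0$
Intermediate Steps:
$P = -12$ ($P = \left(-1\right) 12 = -12$)
$a{\left(o \right)} = - \frac{1}{12}$ ($a{\left(o \right)} = \frac{1}{-12} = - \frac{1}{12}$)
$a{\left(-693 \right)} - \left(-62\right) 68 \left(-8\right) = - \frac{1}{12} - \left(-62\right) 68 \left(-8\right) = - \frac{1}{12} - \left(-4216\right) \left(-8\right) = - \frac{1}{12} - 33728 = - \frac{404737}{12}$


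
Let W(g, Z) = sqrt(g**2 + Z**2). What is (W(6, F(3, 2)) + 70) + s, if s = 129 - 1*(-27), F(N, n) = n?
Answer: 226 + 2*sqrt(10) ≈ 232.32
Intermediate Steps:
W(g, Z) = sqrt(Z**2 + g**2)
s = 156 (s = 129 + 27 = 156)
(W(6, F(3, 2)) + 70) + s = (sqrt(2**2 + 6**2) + 70) + 156 = (sqrt(4 + 36) + 70) + 156 = (sqrt(40) + 70) + 156 = (2*sqrt(10) + 70) + 156 = (70 + 2*sqrt(10)) + 156 = 226 + 2*sqrt(10)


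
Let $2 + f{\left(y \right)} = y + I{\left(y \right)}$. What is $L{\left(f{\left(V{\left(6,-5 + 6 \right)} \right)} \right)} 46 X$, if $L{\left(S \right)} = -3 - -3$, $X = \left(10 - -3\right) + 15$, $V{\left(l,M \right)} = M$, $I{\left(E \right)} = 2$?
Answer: $0$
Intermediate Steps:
$X = 28$ ($X = \left(10 + 3\right) + 15 = 13 + 15 = 28$)
$f{\left(y \right)} = y$ ($f{\left(y \right)} = -2 + \left(y + 2\right) = -2 + \left(2 + y\right) = y$)
$L{\left(S \right)} = 0$ ($L{\left(S \right)} = -3 + 3 = 0$)
$L{\left(f{\left(V{\left(6,-5 + 6 \right)} \right)} \right)} 46 X = 0 \cdot 46 \cdot 28 = 0 \cdot 28 = 0$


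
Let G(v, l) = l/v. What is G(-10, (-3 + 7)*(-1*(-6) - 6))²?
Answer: 0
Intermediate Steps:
G(-10, (-3 + 7)*(-1*(-6) - 6))² = (((-3 + 7)*(-1*(-6) - 6))/(-10))² = ((4*(6 - 6))*(-⅒))² = ((4*0)*(-⅒))² = (0*(-⅒))² = 0² = 0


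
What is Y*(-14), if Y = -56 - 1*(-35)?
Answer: 294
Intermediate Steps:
Y = -21 (Y = -56 + 35 = -21)
Y*(-14) = -21*(-14) = 294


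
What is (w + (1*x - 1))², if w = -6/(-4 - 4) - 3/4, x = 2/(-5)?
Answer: 49/25 ≈ 1.9600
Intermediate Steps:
x = -⅖ (x = 2*(-⅕) = -⅖ ≈ -0.40000)
w = 0 (w = -6/(-8) - 3*¼ = -6*(-⅛) - ¾ = ¾ - ¾ = 0)
(w + (1*x - 1))² = (0 + (1*(-⅖) - 1))² = (0 + (-⅖ - 1))² = (0 - 7/5)² = (-7/5)² = 49/25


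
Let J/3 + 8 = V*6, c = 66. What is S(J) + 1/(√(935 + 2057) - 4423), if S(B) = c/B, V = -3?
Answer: -215216806/254279181 - 4*√187/19559937 ≈ -0.84638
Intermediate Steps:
J = -78 (J = -24 + 3*(-3*6) = -24 + 3*(-18) = -24 - 54 = -78)
S(B) = 66/B
S(J) + 1/(√(935 + 2057) - 4423) = 66/(-78) + 1/(√(935 + 2057) - 4423) = 66*(-1/78) + 1/(√2992 - 4423) = -11/13 + 1/(4*√187 - 4423) = -11/13 + 1/(-4423 + 4*√187)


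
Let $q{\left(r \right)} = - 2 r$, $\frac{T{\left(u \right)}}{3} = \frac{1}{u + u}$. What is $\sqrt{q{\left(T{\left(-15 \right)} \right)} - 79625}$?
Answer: $\frac{6 i \sqrt{55295}}{5} \approx 282.18 i$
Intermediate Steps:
$T{\left(u \right)} = \frac{3}{2 u}$ ($T{\left(u \right)} = \frac{3}{u + u} = \frac{3}{2 u}$)
$\sqrt{q{\left(T{\left(-15 \right)} \right)} - 79625} = \sqrt{- 2 \frac{3}{2 \left(-15\right)} - 79625} = \sqrt{- 2 \cdot \frac{3}{2} \left(- \frac{1}{15}\right) - 79625} = \sqrt{\left(-2\right) \left(- \frac{1}{10}\right) - 79625} = \sqrt{\frac{1}{5} - 79625} = \sqrt{- \frac{398124}{5}} = \frac{6 i \sqrt{55295}}{5}$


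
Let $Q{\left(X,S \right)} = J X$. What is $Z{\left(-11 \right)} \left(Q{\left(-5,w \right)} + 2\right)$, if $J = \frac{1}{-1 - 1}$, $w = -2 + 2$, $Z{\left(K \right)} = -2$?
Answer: $-9$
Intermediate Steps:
$w = 0$
$J = - \frac{1}{2}$ ($J = \frac{1}{-2} = - \frac{1}{2} \approx -0.5$)
$Q{\left(X,S \right)} = - \frac{X}{2}$
$Z{\left(-11 \right)} \left(Q{\left(-5,w \right)} + 2\right) = - 2 \left(\left(- \frac{1}{2}\right) \left(-5\right) + 2\right) = - 2 \left(\frac{5}{2} + 2\right) = \left(-2\right) \frac{9}{2} = -9$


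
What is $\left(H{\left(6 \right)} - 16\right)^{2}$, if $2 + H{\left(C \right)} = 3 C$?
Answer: $0$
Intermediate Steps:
$H{\left(C \right)} = -2 + 3 C$
$\left(H{\left(6 \right)} - 16\right)^{2} = \left(\left(-2 + 3 \cdot 6\right) - 16\right)^{2} = \left(\left(-2 + 18\right) - 16\right)^{2} = \left(16 - 16\right)^{2} = 0^{2} = 0$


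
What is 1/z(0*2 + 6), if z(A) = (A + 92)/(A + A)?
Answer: 6/49 ≈ 0.12245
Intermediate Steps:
z(A) = (92 + A)/(2*A) (z(A) = (92 + A)/((2*A)) = (92 + A)*(1/(2*A)) = (92 + A)/(2*A))
1/z(0*2 + 6) = 1/((92 + (0*2 + 6))/(2*(0*2 + 6))) = 1/((92 + (0 + 6))/(2*(0 + 6))) = 1/((½)*(92 + 6)/6) = 1/((½)*(⅙)*98) = 1/(49/6) = 6/49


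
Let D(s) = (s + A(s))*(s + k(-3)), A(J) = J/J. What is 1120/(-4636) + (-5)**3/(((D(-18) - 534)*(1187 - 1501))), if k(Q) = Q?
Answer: -15706715/64414902 ≈ -0.24384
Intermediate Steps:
A(J) = 1
D(s) = (1 + s)*(-3 + s) (D(s) = (s + 1)*(s - 3) = (1 + s)*(-3 + s))
1120/(-4636) + (-5)**3/(((D(-18) - 534)*(1187 - 1501))) = 1120/(-4636) + (-5)**3/((((-3 + (-18)**2 - 2*(-18)) - 534)*(1187 - 1501))) = 1120*(-1/4636) - 125*(-1/(314*((-3 + 324 + 36) - 534))) = -280/1159 - 125*(-1/(314*(357 - 534))) = -280/1159 - 125/((-177*(-314))) = -280/1159 - 125/55578 = -15706715/64414902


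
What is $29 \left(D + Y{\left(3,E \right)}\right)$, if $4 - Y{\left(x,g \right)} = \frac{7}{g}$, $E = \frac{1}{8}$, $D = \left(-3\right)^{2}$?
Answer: $-1247$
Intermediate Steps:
$D = 9$
$E = \frac{1}{8} \approx 0.125$
$Y{\left(x,g \right)} = 4 - \frac{7}{g}$
$29 \left(D + Y{\left(3,E \right)}\right) = 29 \left(9 + \left(4 - 7 \frac{1}{\frac{1}{8}}\right)\right) = 29 \left(9 + \left(4 - 56\right)\right) = 29 \left(9 - 52\right) = 29 \left(-43\right) = -1247$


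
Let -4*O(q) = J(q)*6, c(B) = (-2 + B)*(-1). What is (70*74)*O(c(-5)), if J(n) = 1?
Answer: -7770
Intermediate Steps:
c(B) = 2 - B
O(q) = -3/2 (O(q) = -6/4 = -¼*6 = -3/2)
(70*74)*O(c(-5)) = (70*74)*(-3/2) = 5180*(-3/2) = -7770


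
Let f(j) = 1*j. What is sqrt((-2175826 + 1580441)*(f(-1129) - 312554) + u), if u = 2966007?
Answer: sqrt(186765118962) ≈ 4.3216e+5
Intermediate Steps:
f(j) = j
sqrt((-2175826 + 1580441)*(f(-1129) - 312554) + u) = sqrt((-2175826 + 1580441)*(-1129 - 312554) + 2966007) = sqrt(-595385*(-313683) + 2966007) = sqrt(186762152955 + 2966007) = sqrt(186765118962)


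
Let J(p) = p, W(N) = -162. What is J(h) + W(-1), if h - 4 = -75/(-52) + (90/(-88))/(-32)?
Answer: -2865047/18304 ≈ -156.53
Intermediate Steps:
h = 100201/18304 (h = 4 + (-75/(-52) + (90/(-88))/(-32)) = 4 + (-75*(-1/52) + (90*(-1/88))*(-1/32)) = 4 + (75/52 - 45/44*(-1/32)) = 4 + (75/52 + 45/1408) = 4 + 26985/18304 = 100201/18304 ≈ 5.4743)
J(h) + W(-1) = 100201/18304 - 162 = -2865047/18304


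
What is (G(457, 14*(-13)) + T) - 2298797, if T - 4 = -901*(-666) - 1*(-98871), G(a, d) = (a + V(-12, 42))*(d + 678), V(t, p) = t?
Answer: -1379136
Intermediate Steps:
G(a, d) = (-12 + a)*(678 + d) (G(a, d) = (a - 12)*(d + 678) = (-12 + a)*(678 + d))
T = 698941 (T = 4 + (-901*(-666) - 1*(-98871)) = 4 + (600066 + 98871) = 4 + 698937 = 698941)
(G(457, 14*(-13)) + T) - 2298797 = ((-8136 - 168*(-13) + 678*457 + 457*(14*(-13))) + 698941) - 2298797 = ((-8136 - 12*(-182) + 309846 + 457*(-182)) + 698941) - 2298797 = ((-8136 + 2184 + 309846 - 83174) + 698941) - 2298797 = (220720 + 698941) - 2298797 = 919661 - 2298797 = -1379136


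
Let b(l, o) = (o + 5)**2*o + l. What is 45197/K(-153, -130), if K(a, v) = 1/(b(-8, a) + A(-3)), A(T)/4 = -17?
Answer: -151472683436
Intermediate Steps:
A(T) = -68 (A(T) = 4*(-17) = -68)
b(l, o) = l + o*(5 + o)**2 (b(l, o) = (5 + o)**2*o + l = o*(5 + o)**2 + l = l + o*(5 + o)**2)
K(a, v) = 1/(-76 + a*(5 + a)**2) (K(a, v) = 1/((-8 + a*(5 + a)**2) - 68) = 1/(-76 + a*(5 + a)**2))
45197/K(-153, -130) = 45197/(1/(-76 - 153*(5 - 153)**2)) = 45197/(1/(-76 - 153*(-148)**2)) = 45197/(1/(-76 - 153*21904)) = 45197/(1/(-76 - 3351312)) = 45197/(1/(-3351388)) = 45197/(-1/3351388) = 45197*(-3351388) = -151472683436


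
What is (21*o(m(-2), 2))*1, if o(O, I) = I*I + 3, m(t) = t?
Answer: 147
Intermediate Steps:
o(O, I) = 3 + I² (o(O, I) = I² + 3 = 3 + I²)
(21*o(m(-2), 2))*1 = (21*(3 + 2²))*1 = (21*(3 + 4))*1 = (21*7)*1 = 147*1 = 147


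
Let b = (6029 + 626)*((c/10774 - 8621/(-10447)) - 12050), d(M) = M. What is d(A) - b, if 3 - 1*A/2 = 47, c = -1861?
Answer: 9025674751395951/112555978 ≈ 8.0188e+7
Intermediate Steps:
A = -88 (A = 6 - 2*47 = 6 - 94 = -88)
b = -9025684656322015/112555978 (b = (6029 + 626)*((-1861/10774 - 8621/(-10447)) - 12050) = 6655*((-1861*1/10774 - 8621*(-1/10447)) - 12050) = 6655*((-1861/10774 + 8621/10447) - 12050) = 6655*(73440787/112555978 - 12050) = 6655*(-1356226094113/112555978) = -9025684656322015/112555978 ≈ -8.0188e+7)
d(A) - b = -88 - 1*(-9025684656322015/112555978) = -88 + 9025684656322015/112555978 = 9025674751395951/112555978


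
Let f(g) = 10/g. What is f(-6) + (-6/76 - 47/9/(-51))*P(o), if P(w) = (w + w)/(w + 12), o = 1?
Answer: -188546/113373 ≈ -1.6631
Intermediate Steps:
P(w) = 2*w/(12 + w) (P(w) = (2*w)/(12 + w) = 2*w/(12 + w))
f(-6) + (-6/76 - 47/9/(-51))*P(o) = 10/(-6) + (-6/76 - 47/9/(-51))*(2*1/(12 + 1)) = 10*(-1/6) + (-6*1/76 - 47*1/9*(-1/51))*(2*1/13) = -5/3 + (-3/38 - 47/9*(-1/51))*(2*1*(1/13)) = -5/3 + (-3/38 + 47/459)*(2/13) = -5/3 + (409/17442)*(2/13) = -5/3 + 409/113373 = -188546/113373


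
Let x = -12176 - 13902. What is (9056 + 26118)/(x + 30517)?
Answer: 35174/4439 ≈ 7.9239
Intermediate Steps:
x = -26078
(9056 + 26118)/(x + 30517) = (9056 + 26118)/(-26078 + 30517) = 35174/4439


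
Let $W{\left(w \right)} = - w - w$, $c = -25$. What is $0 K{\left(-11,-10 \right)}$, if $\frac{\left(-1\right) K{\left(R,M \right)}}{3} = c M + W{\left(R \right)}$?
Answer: $0$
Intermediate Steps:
$W{\left(w \right)} = - 2 w$
$K{\left(R,M \right)} = 6 R + 75 M$ ($K{\left(R,M \right)} = - 3 \left(- 25 M - 2 R\right) = 6 R + 75 M$)
$0 K{\left(-11,-10 \right)} = 0 \left(6 \left(-11\right) + 75 \left(-10\right)\right) = 0 \left(-66 - 750\right) = 0 \left(-816\right) = 0$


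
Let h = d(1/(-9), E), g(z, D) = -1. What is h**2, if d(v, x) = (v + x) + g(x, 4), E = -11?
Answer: 11881/81 ≈ 146.68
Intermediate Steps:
d(v, x) = -1 + v + x (d(v, x) = (v + x) - 1 = -1 + v + x)
h = -109/9 (h = -1 + 1/(-9) - 11 = -1 - 1/9 - 11 = -109/9 ≈ -12.111)
h**2 = (-109/9)**2 = 11881/81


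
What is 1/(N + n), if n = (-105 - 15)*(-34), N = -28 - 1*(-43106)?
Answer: 1/47158 ≈ 2.1205e-5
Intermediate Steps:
N = 43078 (N = -28 + 43106 = 43078)
n = 4080 (n = -120*(-34) = 4080)
1/(N + n) = 1/(43078 + 4080) = 1/47158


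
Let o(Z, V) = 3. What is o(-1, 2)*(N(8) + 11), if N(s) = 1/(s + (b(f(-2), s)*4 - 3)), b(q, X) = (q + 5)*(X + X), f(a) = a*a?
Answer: 19176/581 ≈ 33.005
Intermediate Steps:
f(a) = a**2
b(q, X) = 2*X*(5 + q) (b(q, X) = (5 + q)*(2*X) = 2*X*(5 + q))
N(s) = 1/(-3 + 73*s) (N(s) = 1/(s + ((2*s*(5 + (-2)**2))*4 - 3)) = 1/(s + ((2*s*(5 + 4))*4 - 3)) = 1/(s + ((2*s*9)*4 - 3)) = 1/(s + ((18*s)*4 - 3)) = 1/(s + (72*s - 3)) = 1/(s + (-3 + 72*s)) = 1/(-3 + 73*s))
o(-1, 2)*(N(8) + 11) = 3*(1/(-3 + 73*8) + 11) = 3*(1/(-3 + 584) + 11) = 3*(1/581 + 11) = 3*(6392/581) = 19176/581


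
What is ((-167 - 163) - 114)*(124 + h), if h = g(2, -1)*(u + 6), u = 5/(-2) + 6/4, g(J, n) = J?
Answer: -59496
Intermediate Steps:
u = -1 (u = 5*(-½) + 6*(¼) = -5/2 + 3/2 = -1)
h = 10 (h = 2*(-1 + 6) = 2*5 = 10)
((-167 - 163) - 114)*(124 + h) = ((-167 - 163) - 114)*(124 + 10) = (-330 - 114)*134 = -444*134 = -59496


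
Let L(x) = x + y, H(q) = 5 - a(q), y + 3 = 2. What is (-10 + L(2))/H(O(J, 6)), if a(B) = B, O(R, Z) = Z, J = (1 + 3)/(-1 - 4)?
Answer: 9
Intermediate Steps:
y = -1 (y = -3 + 2 = -1)
J = -4/5 (J = 4/(-5) = 4*(-1/5) = -4/5 ≈ -0.80000)
H(q) = 5 - q
L(x) = -1 + x (L(x) = x - 1 = -1 + x)
(-10 + L(2))/H(O(J, 6)) = (-10 + (-1 + 2))/(5 - 1*6) = (-10 + 1)/(5 - 6) = -9/(-1) = -1*(-9) = 9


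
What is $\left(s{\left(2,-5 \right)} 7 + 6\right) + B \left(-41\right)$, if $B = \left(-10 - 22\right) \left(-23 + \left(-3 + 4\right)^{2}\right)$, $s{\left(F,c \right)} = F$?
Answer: $-28844$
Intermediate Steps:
$B = 704$ ($B = - 32 \left(-23 + 1^{2}\right) = - 32 \left(-23 + 1\right) = \left(-32\right) \left(-22\right) = 704$)
$\left(s{\left(2,-5 \right)} 7 + 6\right) + B \left(-41\right) = \left(2 \cdot 7 + 6\right) + 704 \left(-41\right) = \left(14 + 6\right) - 28864 = 20 - 28864 = -28844$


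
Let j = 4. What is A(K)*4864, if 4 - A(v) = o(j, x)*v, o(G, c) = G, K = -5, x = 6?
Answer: 116736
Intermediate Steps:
A(v) = 4 - 4*v
A(K)*4864 = (4 - 4*(-5))*4864 = (4 + 20)*4864 = 24*4864 = 116736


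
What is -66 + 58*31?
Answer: 1732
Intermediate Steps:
-66 + 58*31 = -66 + 1798 = 1732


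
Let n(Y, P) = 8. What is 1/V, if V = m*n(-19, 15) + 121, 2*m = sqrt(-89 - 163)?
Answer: 121/18673 - 24*I*sqrt(7)/18673 ≈ 0.0064799 - 0.0034005*I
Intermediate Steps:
m = 3*I*sqrt(7) (m = sqrt(-89 - 163)/2 = sqrt(-252)/2 = (6*I*sqrt(7))/2 = 3*I*sqrt(7) ≈ 7.9373*I)
V = 121 + 24*I*sqrt(7) (V = (3*I*sqrt(7))*8 + 121 = 24*I*sqrt(7) + 121 = 121 + 24*I*sqrt(7) ≈ 121.0 + 63.498*I)
1/V = 1/(121 + 24*I*sqrt(7))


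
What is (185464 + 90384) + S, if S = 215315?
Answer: 491163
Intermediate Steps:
(185464 + 90384) + S = (185464 + 90384) + 215315 = 275848 + 215315 = 491163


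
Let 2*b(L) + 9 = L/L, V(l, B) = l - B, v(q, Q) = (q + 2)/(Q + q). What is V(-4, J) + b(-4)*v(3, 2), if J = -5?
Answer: -3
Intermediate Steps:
v(q, Q) = (2 + q)/(Q + q)
b(L) = -4 (b(L) = -9/2 + (L/L)/2 = -9/2 + (1/2)*1 = -9/2 + 1/2 = -4)
V(-4, J) + b(-4)*v(3, 2) = (-4 - 1*(-5)) - 4*(2 + 3)/(2 + 3) = (-4 + 5) - 4*5/5 = 1 - 4*5/5 = 1 - 4*1 = 1 - 4 = -3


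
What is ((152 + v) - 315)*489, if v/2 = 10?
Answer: -69927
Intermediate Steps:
v = 20 (v = 2*10 = 20)
((152 + v) - 315)*489 = ((152 + 20) - 315)*489 = (172 - 315)*489 = -143*489 = -69927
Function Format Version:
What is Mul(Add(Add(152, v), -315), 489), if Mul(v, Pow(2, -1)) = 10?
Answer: -69927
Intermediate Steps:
v = 20 (v = Mul(2, 10) = 20)
Mul(Add(Add(152, v), -315), 489) = Mul(Add(Add(152, 20), -315), 489) = Mul(Add(172, -315), 489) = Mul(-143, 489) = -69927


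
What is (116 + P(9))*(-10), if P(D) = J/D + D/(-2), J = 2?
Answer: -10055/9 ≈ -1117.2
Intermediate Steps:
P(D) = 2/D - D/2 (P(D) = 2/D + D/(-2) = 2/D + D*(-½) = 2/D - D/2)
(116 + P(9))*(-10) = (116 + (2/9 - ½*9))*(-10) = (116 + (2*(⅑) - 9/2))*(-10) = (116 + (2/9 - 9/2))*(-10) = (116 - 77/18)*(-10) = (2011/18)*(-10) = -10055/9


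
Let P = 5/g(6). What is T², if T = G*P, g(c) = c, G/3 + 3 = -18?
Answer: 11025/4 ≈ 2756.3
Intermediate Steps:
G = -63 (G = -9 + 3*(-18) = -9 - 54 = -63)
P = ⅚ (P = 5/6 = 5*(⅙) = ⅚ ≈ 0.83333)
T = -105/2 (T = -63*⅚ = -105/2 ≈ -52.500)
T² = (-105/2)² = 11025/4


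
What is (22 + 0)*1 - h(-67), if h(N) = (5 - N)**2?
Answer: -5162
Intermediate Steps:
(22 + 0)*1 - h(-67) = (22 + 0)*1 - (-5 - 67)**2 = 22*1 - 1*(-72)**2 = 22 - 1*5184 = 22 - 5184 = -5162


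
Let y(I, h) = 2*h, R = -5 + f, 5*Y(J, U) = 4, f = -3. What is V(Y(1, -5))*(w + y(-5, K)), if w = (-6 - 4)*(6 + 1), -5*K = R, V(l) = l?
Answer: -1336/25 ≈ -53.440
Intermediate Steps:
Y(J, U) = ⅘ (Y(J, U) = (⅕)*4 = ⅘)
R = -8 (R = -5 - 3 = -8)
K = 8/5 (K = -⅕*(-8) = 8/5 ≈ 1.6000)
w = -70 (w = -10*7 = -70)
V(Y(1, -5))*(w + y(-5, K)) = 4*(-70 + 2*(8/5))/5 = 4*(-70 + 16/5)/5 = (⅘)*(-334/5) = -1336/25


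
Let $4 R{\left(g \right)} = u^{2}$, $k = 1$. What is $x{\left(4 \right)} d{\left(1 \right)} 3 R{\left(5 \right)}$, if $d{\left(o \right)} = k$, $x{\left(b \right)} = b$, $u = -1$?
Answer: $3$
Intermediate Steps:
$d{\left(o \right)} = 1$
$R{\left(g \right)} = \frac{1}{4}$ ($R{\left(g \right)} = \frac{\left(-1\right)^{2}}{4} = \frac{1}{4} \cdot 1 = \frac{1}{4}$)
$x{\left(4 \right)} d{\left(1 \right)} 3 R{\left(5 \right)} = 4 \cdot 1 \cdot 3 \cdot \frac{1}{4} = 4 \cdot \frac{3}{4} = 3$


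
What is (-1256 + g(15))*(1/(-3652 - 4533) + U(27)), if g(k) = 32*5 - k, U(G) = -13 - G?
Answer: 363742511/8185 ≈ 44440.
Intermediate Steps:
g(k) = 160 - k
(-1256 + g(15))*(1/(-3652 - 4533) + U(27)) = (-1256 + (160 - 1*15))*(1/(-3652 - 4533) + (-13 - 1*27)) = (-1256 + (160 - 15))*(1/(-8185) + (-13 - 27)) = (-1256 + 145)*(-1/8185 - 40) = -1111*(-327401/8185) = 363742511/8185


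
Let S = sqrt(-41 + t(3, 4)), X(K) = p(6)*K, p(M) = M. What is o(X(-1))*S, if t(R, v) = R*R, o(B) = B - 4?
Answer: -40*I*sqrt(2) ≈ -56.569*I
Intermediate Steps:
X(K) = 6*K
o(B) = -4 + B
t(R, v) = R**2
S = 4*I*sqrt(2) (S = sqrt(-41 + 3**2) = sqrt(-41 + 9) = sqrt(-32) = 4*I*sqrt(2) ≈ 5.6569*I)
o(X(-1))*S = (-4 + 6*(-1))*(4*I*sqrt(2)) = (-4 - 6)*(4*I*sqrt(2)) = -40*I*sqrt(2)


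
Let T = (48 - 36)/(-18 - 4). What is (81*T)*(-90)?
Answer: 43740/11 ≈ 3976.4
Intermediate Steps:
T = -6/11 (T = 12/(-22) = 12*(-1/22) = -6/11 ≈ -0.54545)
(81*T)*(-90) = (81*(-6/11))*(-90) = -486/11*(-90) = 43740/11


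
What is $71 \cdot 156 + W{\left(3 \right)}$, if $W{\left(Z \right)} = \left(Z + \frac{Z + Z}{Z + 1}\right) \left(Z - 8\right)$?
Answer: $\frac{22107}{2} \approx 11054.0$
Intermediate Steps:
$W{\left(Z \right)} = \left(-8 + Z\right) \left(Z + \frac{2 Z}{1 + Z}\right)$ ($W{\left(Z \right)} = \left(Z + \frac{2 Z}{1 + Z}\right) \left(-8 + Z\right) = \left(-8 + Z\right) \left(Z + \frac{2 Z}{1 + Z}\right)$)
$71 \cdot 156 + W{\left(3 \right)} = 71 \cdot 156 + \frac{3 \left(-24 + 3^{2} - 15\right)}{1 + 3} = 11076 + \frac{3 \left(-24 + 9 - 15\right)}{4} = 11076 + 3 \cdot \frac{1}{4} \left(-30\right) = 11076 - \frac{45}{2} = \frac{22107}{2}$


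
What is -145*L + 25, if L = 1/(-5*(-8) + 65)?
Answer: 496/21 ≈ 23.619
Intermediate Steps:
L = 1/105 (L = 1/(40 + 65) = 1/105 ≈ 0.0095238)
-145*L + 25 = -145*1/105 + 25 = -29/21 + 25 = 496/21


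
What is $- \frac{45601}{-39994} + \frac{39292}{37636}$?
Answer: $\frac{821920871}{376303546} \approx 2.1842$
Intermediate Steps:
$- \frac{45601}{-39994} + \frac{39292}{37636} = \left(-45601\right) \left(- \frac{1}{39994}\right) + 39292 \cdot \frac{1}{37636} = \frac{45601}{39994} + \frac{9823}{9409} = \frac{821920871}{376303546}$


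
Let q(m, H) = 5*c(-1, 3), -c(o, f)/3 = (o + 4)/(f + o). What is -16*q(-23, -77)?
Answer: 360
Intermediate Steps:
c(o, f) = -3*(4 + o)/(f + o) (c(o, f) = -3*(o + 4)/(f + o) = -3*(4 + o)/(f + o))
q(m, H) = -45/2 (q(m, H) = 5*(3*(-4 - 1*(-1))/(3 - 1)) = 5*(3*(-4 + 1)/2) = 5*(3*(1/2)*(-3)) = 5*(-9/2) = -45/2)
-16*q(-23, -77) = -16*(-45/2) = 360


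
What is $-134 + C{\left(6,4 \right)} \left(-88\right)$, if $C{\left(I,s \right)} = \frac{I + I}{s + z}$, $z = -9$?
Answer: $\frac{386}{5} \approx 77.2$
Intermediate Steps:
$C{\left(I,s \right)} = \frac{2 I}{-9 + s}$ ($C{\left(I,s \right)} = \frac{I + I}{s - 9} = \frac{2 I}{-9 + s}$)
$-134 + C{\left(6,4 \right)} \left(-88\right) = -134 + 2 \cdot 6 \frac{1}{-9 + 4} \left(-88\right) = -134 + 2 \cdot 6 \frac{1}{-5} \left(-88\right) = -134 + 2 \cdot 6 \left(- \frac{1}{5}\right) \left(-88\right) = -134 - - \frac{1056}{5} = -134 + \frac{1056}{5} = \frac{386}{5}$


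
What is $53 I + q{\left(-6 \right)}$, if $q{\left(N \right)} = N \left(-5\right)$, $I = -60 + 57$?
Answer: $-129$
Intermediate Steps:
$I = -3$
$q{\left(N \right)} = - 5 N$
$53 I + q{\left(-6 \right)} = 53 \left(-3\right) - -30 = -159 + 30 = -129$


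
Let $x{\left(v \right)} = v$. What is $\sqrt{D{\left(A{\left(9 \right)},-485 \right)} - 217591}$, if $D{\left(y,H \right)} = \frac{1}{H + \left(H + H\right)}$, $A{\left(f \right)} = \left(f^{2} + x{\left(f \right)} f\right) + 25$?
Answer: $\frac{i \sqrt{460645588230}}{1455} \approx 466.47 i$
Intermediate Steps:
$A{\left(f \right)} = 25 + 2 f^{2}$ ($A{\left(f \right)} = \left(f^{2} + f f\right) + 25 = \left(f^{2} + f^{2}\right) + 25 = 2 f^{2} + 25 = 25 + 2 f^{2}$)
$D{\left(y,H \right)} = \frac{1}{3 H}$ ($D{\left(y,H \right)} = \frac{1}{H + 2 H} = \frac{1}{3 H}$)
$\sqrt{D{\left(A{\left(9 \right)},-485 \right)} - 217591} = \sqrt{\frac{1}{3 \left(-485\right)} - 217591} = \sqrt{\frac{1}{3} \left(- \frac{1}{485}\right) - 217591} = \sqrt{- \frac{1}{1455} - 217591} = \sqrt{- \frac{316594906}{1455}} = \frac{i \sqrt{460645588230}}{1455}$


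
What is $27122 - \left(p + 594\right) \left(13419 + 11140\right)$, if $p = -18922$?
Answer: $450144474$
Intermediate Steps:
$27122 - \left(p + 594\right) \left(13419 + 11140\right) = 27122 - \left(-18922 + 594\right) \left(13419 + 11140\right) = 27122 - \left(-18328\right) 24559 = 27122 - -450117352 = 27122 + 450117352 = 450144474$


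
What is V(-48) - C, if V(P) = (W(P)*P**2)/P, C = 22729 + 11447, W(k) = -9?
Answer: -33744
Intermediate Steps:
C = 34176
V(P) = -9*P (V(P) = (-9*P**2)/P = -9*P)
V(-48) - C = -9*(-48) - 1*34176 = 432 - 34176 = -33744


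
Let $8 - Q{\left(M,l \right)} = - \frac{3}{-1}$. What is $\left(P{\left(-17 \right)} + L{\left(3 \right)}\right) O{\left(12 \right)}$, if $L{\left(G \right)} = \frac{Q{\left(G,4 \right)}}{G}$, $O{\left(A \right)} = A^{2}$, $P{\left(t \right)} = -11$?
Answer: $-1344$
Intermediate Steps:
$Q{\left(M,l \right)} = 5$ ($Q{\left(M,l \right)} = 8 - - \frac{3}{-1} = 8 - \left(-3\right) \left(-1\right) = 8 - 3 = 5$)
$L{\left(G \right)} = \frac{5}{G}$
$\left(P{\left(-17 \right)} + L{\left(3 \right)}\right) O{\left(12 \right)} = \left(-11 + \frac{5}{3}\right) 12^{2} = \left(-11 + 5 \cdot \frac{1}{3}\right) 144 = \left(-11 + \frac{5}{3}\right) 144 = \left(- \frac{28}{3}\right) 144 = -1344$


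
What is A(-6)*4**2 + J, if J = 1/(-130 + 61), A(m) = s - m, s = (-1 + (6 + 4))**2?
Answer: 96047/69 ≈ 1392.0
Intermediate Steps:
s = 81 (s = (-1 + 10)**2 = 9**2 = 81)
A(m) = 81 - m
J = -1/69 (J = 1/(-69) = -1/69 ≈ -0.014493)
A(-6)*4**2 + J = (81 - 1*(-6))*4**2 - 1/69 = (81 + 6)*16 - 1/69 = 87*16 - 1/69 = 1392 - 1/69 = 96047/69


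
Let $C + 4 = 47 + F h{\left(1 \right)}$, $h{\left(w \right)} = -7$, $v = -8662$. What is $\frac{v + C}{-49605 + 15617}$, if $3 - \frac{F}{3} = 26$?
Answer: $\frac{2034}{8497} \approx 0.23938$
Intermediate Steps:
$F = -69$ ($F = 9 - 78 = -69$)
$C = 526$ ($C = -4 + \left(47 - -483\right) = -4 + \left(47 + 483\right) = -4 + 530 = 526$)
$\frac{v + C}{-49605 + 15617} = \frac{-8662 + 526}{-49605 + 15617} = - \frac{8136}{-33988} = \left(-8136\right) \left(- \frac{1}{33988}\right) = \frac{2034}{8497}$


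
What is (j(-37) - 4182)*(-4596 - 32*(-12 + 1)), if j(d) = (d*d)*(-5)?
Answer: 46798588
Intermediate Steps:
j(d) = -5*d² (j(d) = d²*(-5) = -5*d²)
(j(-37) - 4182)*(-4596 - 32*(-12 + 1)) = (-5*(-37)² - 4182)*(-4596 - 32*(-12 + 1)) = (-5*1369 - 4182)*(-4596 - 32*(-11)) = (-6845 - 4182)*(-4596 + 352) = -11027*(-4244) = 46798588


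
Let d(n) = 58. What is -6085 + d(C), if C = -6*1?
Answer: -6027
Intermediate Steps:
C = -6
-6085 + d(C) = -6085 + 58 = -6027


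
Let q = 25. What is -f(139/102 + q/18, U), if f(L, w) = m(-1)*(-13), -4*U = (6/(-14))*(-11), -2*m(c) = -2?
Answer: 13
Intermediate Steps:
m(c) = 1 (m(c) = -½*(-2) = 1)
U = -33/28 (U = -6/(-14)*(-11)/4 = -6*(-1/14)*(-11)/4 = -(-3)*(-11)/28 = -¼*33/7 = -33/28 ≈ -1.1786)
f(L, w) = -13 (f(L, w) = 1*(-13) = -13)
-f(139/102 + q/18, U) = -1*(-13) = 13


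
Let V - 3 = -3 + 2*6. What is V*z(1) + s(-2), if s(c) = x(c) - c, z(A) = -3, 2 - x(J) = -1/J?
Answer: -65/2 ≈ -32.500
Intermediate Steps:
x(J) = 2 + 1/J (x(J) = 2 - (-1)/J = 2 + 1/J)
s(c) = 2 + 1/c - c (s(c) = (2 + 1/c) - c = 2 + 1/c - c)
V = 12 (V = 3 + (-3 + 2*6) = 3 + (-3 + 12) = 3 + 9 = 12)
V*z(1) + s(-2) = 12*(-3) + (2 + 1/(-2) - 1*(-2)) = -36 + (2 - ½ + 2) = -36 + 7/2 = -65/2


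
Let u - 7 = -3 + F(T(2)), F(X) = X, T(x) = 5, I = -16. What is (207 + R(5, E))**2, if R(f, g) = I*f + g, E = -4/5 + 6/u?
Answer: 3621409/225 ≈ 16095.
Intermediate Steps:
u = 9 (u = 7 + (-3 + 5) = 7 + 2 = 9)
E = -2/15 (E = -4/5 + 6/9 = -4*1/5 + 6*(1/9) = -4/5 + 2/3 = -2/15 ≈ -0.13333)
R(f, g) = g - 16*f (R(f, g) = -16*f + g = g - 16*f)
(207 + R(5, E))**2 = (207 + (-2/15 - 16*5))**2 = (207 + (-2/15 - 80))**2 = (207 - 1202/15)**2 = (1903/15)**2 = 3621409/225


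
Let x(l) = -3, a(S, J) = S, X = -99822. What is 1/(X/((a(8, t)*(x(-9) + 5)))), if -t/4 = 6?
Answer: -8/49911 ≈ -0.00016029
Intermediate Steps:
t = -24 (t = -4*6 = -24)
1/(X/((a(8, t)*(x(-9) + 5)))) = 1/(-99822*1/(8*(-3 + 5))) = 1/(-99822/(8*2)) = 1/(-99822/16) = 1/(-99822*1/16) = 1/(-49911/8) = -8/49911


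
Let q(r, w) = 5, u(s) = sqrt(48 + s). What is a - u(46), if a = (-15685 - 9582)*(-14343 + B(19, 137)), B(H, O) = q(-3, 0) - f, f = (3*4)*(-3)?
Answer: 361368634 - sqrt(94) ≈ 3.6137e+8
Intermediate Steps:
f = -36 (f = 12*(-3) = -36)
B(H, O) = 41 (B(H, O) = 5 - 1*(-36) = 5 + 36 = 41)
a = 361368634 (a = (-15685 - 9582)*(-14343 + 41) = -25267*(-14302) = 361368634)
a - u(46) = 361368634 - sqrt(48 + 46) = 361368634 - sqrt(94)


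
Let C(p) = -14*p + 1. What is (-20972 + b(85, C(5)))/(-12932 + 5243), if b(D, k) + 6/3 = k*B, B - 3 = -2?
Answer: 1913/699 ≈ 2.7368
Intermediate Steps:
B = 1 (B = 3 - 2 = 1)
C(p) = 1 - 14*p
b(D, k) = -2 + k (b(D, k) = -2 + k*1 = -2 + k)
(-20972 + b(85, C(5)))/(-12932 + 5243) = (-20972 + (-2 + (1 - 14*5)))/(-12932 + 5243) = (-20972 + (-2 + (1 - 70)))/(-7689) = (-20972 + (-2 - 69))*(-1/7689) = (-20972 - 71)*(-1/7689) = -21043*(-1/7689) = 1913/699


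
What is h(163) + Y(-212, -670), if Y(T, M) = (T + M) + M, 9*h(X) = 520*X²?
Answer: 13801912/9 ≈ 1.5335e+6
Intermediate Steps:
h(X) = 520*X²/9 (h(X) = (520*X²)/9 = 520*X²/9)
Y(T, M) = T + 2*M (Y(T, M) = (M + T) + M = T + 2*M)
h(163) + Y(-212, -670) = (520/9)*163² + (-212 + 2*(-670)) = (520/9)*26569 + (-212 - 1340) = 13815880/9 - 1552 = 13801912/9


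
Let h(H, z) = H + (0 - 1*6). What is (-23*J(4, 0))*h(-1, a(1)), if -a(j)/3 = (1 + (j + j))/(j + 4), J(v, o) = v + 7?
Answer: 1771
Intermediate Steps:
J(v, o) = 7 + v
a(j) = -3*(1 + 2*j)/(4 + j) (a(j) = -3*(1 + (j + j))/(j + 4) = -3*(1 + 2*j)/(4 + j))
h(H, z) = -6 + H (h(H, z) = H + (0 - 6) = H - 6 = -6 + H)
(-23*J(4, 0))*h(-1, a(1)) = (-23*(7 + 4))*(-6 - 1) = -23*11*(-7) = -253*(-7) = 1771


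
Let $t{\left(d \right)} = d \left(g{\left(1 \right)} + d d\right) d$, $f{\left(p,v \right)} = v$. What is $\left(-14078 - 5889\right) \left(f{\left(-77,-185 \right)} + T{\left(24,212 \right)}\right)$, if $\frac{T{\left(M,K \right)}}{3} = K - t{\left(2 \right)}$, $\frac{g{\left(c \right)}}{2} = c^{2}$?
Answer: $-7567493$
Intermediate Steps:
$g{\left(c \right)} = 2 c^{2}$
$t{\left(d \right)} = d^{2} \left(2 + d^{2}\right)$ ($t{\left(d \right)} = d \left(2 \cdot 1^{2} + d d\right) d = d \left(2 \cdot 1 + d^{2}\right) d = d \left(2 + d^{2}\right) d = d^{2} \left(2 + d^{2}\right)$)
$T{\left(M,K \right)} = -72 + 3 K$ ($T{\left(M,K \right)} = 3 \left(K - 2^{2} \left(2 + 2^{2}\right)\right) = 3 \left(K - 4 \left(2 + 4\right)\right) = 3 \left(K - 4 \cdot 6\right) = 3 \left(K - 24\right) = 3 \left(-24 + K\right) = -72 + 3 K$)
$\left(-14078 - 5889\right) \left(f{\left(-77,-185 \right)} + T{\left(24,212 \right)}\right) = \left(-14078 - 5889\right) \left(-185 + \left(-72 + 3 \cdot 212\right)\right) = - 19967 \left(-185 + \left(-72 + 636\right)\right) = - 19967 \left(-185 + 564\right) = \left(-19967\right) 379 = -7567493$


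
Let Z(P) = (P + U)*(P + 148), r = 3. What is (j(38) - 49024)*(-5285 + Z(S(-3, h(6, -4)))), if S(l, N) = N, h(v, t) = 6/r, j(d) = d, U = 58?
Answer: -181982990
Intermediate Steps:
h(v, t) = 2 (h(v, t) = 6/3 = 6*(1/3) = 2)
Z(P) = (58 + P)*(148 + P) (Z(P) = (P + 58)*(P + 148) = (58 + P)*(148 + P))
(j(38) - 49024)*(-5285 + Z(S(-3, h(6, -4)))) = (38 - 49024)*(-5285 + (8584 + 2**2 + 206*2)) = -48986*(-5285 + (8584 + 4 + 412)) = -48986*(-5285 + 9000) = -48986*3715 = -181982990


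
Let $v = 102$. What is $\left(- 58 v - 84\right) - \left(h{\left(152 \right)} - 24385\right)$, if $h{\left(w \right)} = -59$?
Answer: $18444$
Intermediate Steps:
$\left(- 58 v - 84\right) - \left(h{\left(152 \right)} - 24385\right) = \left(\left(-58\right) 102 - 84\right) - \left(-59 - 24385\right) = \left(-5916 - 84\right) - \left(-59 - 24385\right) = -6000 - -24444 = -6000 + 24444 = 18444$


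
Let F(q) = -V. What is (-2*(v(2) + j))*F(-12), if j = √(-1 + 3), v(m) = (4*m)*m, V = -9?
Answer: -288 - 18*√2 ≈ -313.46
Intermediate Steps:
v(m) = 4*m²
j = √2 ≈ 1.4142
F(q) = 9 (F(q) = -1*(-9) = 9)
(-2*(v(2) + j))*F(-12) = -2*(4*2² + √2)*9 = -2*(4*4 + √2)*9 = -2*(16 + √2)*9 = (-32 - 2*√2)*9 = -288 - 18*√2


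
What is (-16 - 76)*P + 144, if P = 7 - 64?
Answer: 5388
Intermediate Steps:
P = -57
(-16 - 76)*P + 144 = (-16 - 76)*(-57) + 144 = -92*(-57) + 144 = 5244 + 144 = 5388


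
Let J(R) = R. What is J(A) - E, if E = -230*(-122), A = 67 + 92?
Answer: -27901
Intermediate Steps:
A = 159
E = 28060
J(A) - E = 159 - 1*28060 = 159 - 28060 = -27901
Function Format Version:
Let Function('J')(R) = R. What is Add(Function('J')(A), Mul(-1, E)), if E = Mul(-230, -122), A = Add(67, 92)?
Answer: -27901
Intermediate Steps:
A = 159
E = 28060
Add(Function('J')(A), Mul(-1, E)) = Add(159, Mul(-1, 28060)) = Add(159, -28060) = -27901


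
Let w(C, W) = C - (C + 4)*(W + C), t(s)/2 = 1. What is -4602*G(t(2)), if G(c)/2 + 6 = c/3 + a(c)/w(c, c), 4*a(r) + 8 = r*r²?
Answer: 49088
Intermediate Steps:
a(r) = -2 + r³/4 (a(r) = -2 + (r*r²)/4 = -2 + r³/4)
t(s) = 2 (t(s) = 2*1 = 2)
w(C, W) = C - (4 + C)*(C + W)
G(c) = -12 + 2*c/3 + 2*(-2 + c³/4)/(-7*c - 2*c²) (G(c) = -12 + 2*(c/3 + (-2 + c³/4)/(-c² - 4*c - 3*c - c*c)) = -12 + 2*(c*(⅓) + (-2 + c³/4)/(-c² - 4*c - 3*c - c²)) = -12 + 2*(c/3 + (-2 + c³/4)/(-7*c - 2*c²)) = -12 + (2*c/3 + 2*(-2 + c³/4)/(-7*c - 2*c²)) = -12 + 2*c/3 + 2*(-2 + c³/4)/(-7*c - 2*c²))
-4602*G(t(2)) = -767*(24 - 504*2 - 116*2² + 5*2³)/(2*(7 + 2*2)) = -767*(24 - 1008 - 116*4 + 5*8)/(2*(7 + 4)) = -767*(24 - 1008 - 464 + 40)/(2*11) = -767*(-1408)/(2*11) = -4602*(-32/3) = 49088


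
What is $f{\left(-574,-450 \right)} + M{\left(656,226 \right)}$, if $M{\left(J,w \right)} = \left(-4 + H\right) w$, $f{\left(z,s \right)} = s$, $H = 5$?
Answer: $-224$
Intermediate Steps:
$M{\left(J,w \right)} = w$ ($M{\left(J,w \right)} = \left(-4 + 5\right) w = 1 w = w$)
$f{\left(-574,-450 \right)} + M{\left(656,226 \right)} = -450 + 226 = -224$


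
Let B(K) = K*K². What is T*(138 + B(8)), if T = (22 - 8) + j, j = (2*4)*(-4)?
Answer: -11700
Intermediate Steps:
B(K) = K³
j = -32 (j = 8*(-4) = -32)
T = -18 (T = (22 - 8) - 32 = 14 - 32 = -18)
T*(138 + B(8)) = -18*(138 + 8³) = -18*(138 + 512) = -18*650 = -11700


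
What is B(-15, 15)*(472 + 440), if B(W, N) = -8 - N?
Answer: -20976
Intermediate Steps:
B(-15, 15)*(472 + 440) = (-8 - 1*15)*(472 + 440) = (-8 - 15)*912 = -23*912 = -20976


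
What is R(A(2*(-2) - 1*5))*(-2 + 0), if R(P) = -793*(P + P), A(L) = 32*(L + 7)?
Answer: -203008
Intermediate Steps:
A(L) = 224 + 32*L (A(L) = 32*(7 + L) = 224 + 32*L)
R(P) = -1586*P
R(A(2*(-2) - 1*5))*(-2 + 0) = (-1586*(224 + 32*(2*(-2) - 1*5)))*(-2 + 0) = -1586*(224 + 32*(-4 - 5))*(-2) = -1586*(224 + 32*(-9))*(-2) = -1586*(224 - 288)*(-2) = -1586*(-64)*(-2) = 101504*(-2) = -203008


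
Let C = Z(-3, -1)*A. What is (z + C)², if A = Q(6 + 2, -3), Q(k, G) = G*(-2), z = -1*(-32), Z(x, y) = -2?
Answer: 400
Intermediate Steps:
z = 32
Q(k, G) = -2*G
A = 6 (A = -2*(-3) = 6)
C = -12 (C = -2*6 = -12)
(z + C)² = (32 - 12)² = 20² = 400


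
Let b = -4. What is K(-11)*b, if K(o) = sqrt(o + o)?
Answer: -4*I*sqrt(22) ≈ -18.762*I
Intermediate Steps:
K(o) = sqrt(2)*sqrt(o) (K(o) = sqrt(2*o) = sqrt(2)*sqrt(o))
K(-11)*b = (sqrt(2)*sqrt(-11))*(-4) = (sqrt(2)*(I*sqrt(11)))*(-4) = (I*sqrt(22))*(-4) = -4*I*sqrt(22)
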